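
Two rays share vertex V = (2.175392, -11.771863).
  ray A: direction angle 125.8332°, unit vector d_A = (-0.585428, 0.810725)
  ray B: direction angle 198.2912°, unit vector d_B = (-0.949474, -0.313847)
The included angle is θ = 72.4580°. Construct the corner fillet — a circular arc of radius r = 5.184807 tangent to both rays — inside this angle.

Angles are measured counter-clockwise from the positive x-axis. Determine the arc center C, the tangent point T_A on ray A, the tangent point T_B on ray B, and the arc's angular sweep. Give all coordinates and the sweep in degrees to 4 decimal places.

bisector direction at 162.0622° = (-0.951391,0.307984)
center distance |VC| = r/sin(θ/2) = 5.184807/sin(36.2290°) = 8.772731
C = V + |VC|·bis = (-6.1709,-9.0700)
T_A = V + ((C−V)·d_A)·d_A = V + 7.0766·d_A = (-1.9675,-6.0347)
T_B = V + ((C−V)·d_B)·d_B = V + 7.0766·d_B = (-4.5437,-13.9928)
sweep = 180° − θ = 107.5420°

center=(-6.1709,-9.0700) T_A=(-1.9675,-6.0347) T_B=(-4.5437,-13.9928) sweep=107.5420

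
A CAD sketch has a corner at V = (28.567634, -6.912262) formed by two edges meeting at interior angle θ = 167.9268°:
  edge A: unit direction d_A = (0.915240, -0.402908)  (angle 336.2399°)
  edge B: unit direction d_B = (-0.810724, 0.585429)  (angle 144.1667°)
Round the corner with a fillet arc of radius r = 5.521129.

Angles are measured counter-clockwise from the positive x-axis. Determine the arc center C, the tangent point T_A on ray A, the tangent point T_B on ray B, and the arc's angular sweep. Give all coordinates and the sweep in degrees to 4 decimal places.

bisector direction at 60.2033° = (0.496924,0.867794)
center distance |VC| = r/sin(θ/2) = 5.521129/sin(83.9634°) = 5.551915
C = V + |VC|·bis = (31.3265,-2.0943)
T_A = V + ((C−V)·d_A)·d_A = V + 0.5839·d_A = (29.1020,-7.1475)
T_B = V + ((C−V)·d_B)·d_B = V + 0.5839·d_B = (28.0943,-6.5705)
sweep = 180° − θ = 12.0732°

center=(31.3265,-2.0943) T_A=(29.1020,-7.1475) T_B=(28.0943,-6.5705) sweep=12.0732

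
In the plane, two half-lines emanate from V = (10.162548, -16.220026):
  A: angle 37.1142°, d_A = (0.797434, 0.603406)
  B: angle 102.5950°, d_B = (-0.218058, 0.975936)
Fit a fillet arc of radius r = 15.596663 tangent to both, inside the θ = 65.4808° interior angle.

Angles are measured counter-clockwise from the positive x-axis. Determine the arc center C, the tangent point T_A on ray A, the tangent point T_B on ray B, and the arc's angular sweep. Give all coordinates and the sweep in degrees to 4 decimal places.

center=(20.0945,10.8539) T_A=(29.5056,-1.5834) T_B=(4.8732,7.4529) sweep=114.5192

bisector direction at 69.8546° = (0.344404,0.938822)
center distance |VC| = r/sin(θ/2) = 15.596663/sin(32.7404°) = 28.838194
C = V + |VC|·bis = (20.0945,10.8539)
T_A = V + ((C−V)·d_A)·d_A = V + 24.2567·d_A = (29.5056,-1.5834)
T_B = V + ((C−V)·d_B)·d_B = V + 24.2567·d_B = (4.8732,7.4529)
sweep = 180° − θ = 114.5192°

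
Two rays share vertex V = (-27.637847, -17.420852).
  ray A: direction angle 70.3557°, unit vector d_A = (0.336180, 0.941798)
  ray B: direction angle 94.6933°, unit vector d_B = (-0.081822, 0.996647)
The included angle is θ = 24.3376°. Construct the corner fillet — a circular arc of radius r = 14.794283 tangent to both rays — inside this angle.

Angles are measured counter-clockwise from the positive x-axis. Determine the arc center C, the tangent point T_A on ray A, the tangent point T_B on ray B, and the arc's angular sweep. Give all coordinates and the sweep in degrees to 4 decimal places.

bisector direction at 82.5245° = (0.130102,0.991501)
center distance |VC| = r/sin(θ/2) = 14.794283/sin(12.1688°) = 70.184098
C = V + |VC|·bis = (-18.5067,52.1667)
T_A = V + ((C−V)·d_A)·d_A = V + 68.6071·d_A = (-4.5735,47.1932)
T_B = V + ((C−V)·d_B)·d_B = V + 68.6071·d_B = (-33.2514,50.9562)
sweep = 180° − θ = 155.6624°

center=(-18.5067,52.1667) T_A=(-4.5735,47.1932) T_B=(-33.2514,50.9562) sweep=155.6624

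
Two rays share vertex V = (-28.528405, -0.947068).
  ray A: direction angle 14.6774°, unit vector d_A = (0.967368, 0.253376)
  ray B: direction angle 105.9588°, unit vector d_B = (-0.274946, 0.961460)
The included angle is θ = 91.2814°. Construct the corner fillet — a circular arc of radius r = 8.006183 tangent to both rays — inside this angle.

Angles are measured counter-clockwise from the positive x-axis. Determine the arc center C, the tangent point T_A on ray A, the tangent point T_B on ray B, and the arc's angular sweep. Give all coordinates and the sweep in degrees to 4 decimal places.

bisector direction at 60.3181° = (0.495184,0.868788)
center distance |VC| = r/sin(θ/2) = 8.006183/sin(45.6407°) = 11.197936
C = V + |VC|·bis = (-22.9834,8.7816)
T_A = V + ((C−V)·d_A)·d_A = V + 7.8291·d_A = (-20.9548,1.0366)
T_B = V + ((C−V)·d_B)·d_B = V + 7.8291·d_B = (-30.6810,6.5803)
sweep = 180° − θ = 88.7186°

center=(-22.9834,8.7816) T_A=(-20.9548,1.0366) T_B=(-30.6810,6.5803) sweep=88.7186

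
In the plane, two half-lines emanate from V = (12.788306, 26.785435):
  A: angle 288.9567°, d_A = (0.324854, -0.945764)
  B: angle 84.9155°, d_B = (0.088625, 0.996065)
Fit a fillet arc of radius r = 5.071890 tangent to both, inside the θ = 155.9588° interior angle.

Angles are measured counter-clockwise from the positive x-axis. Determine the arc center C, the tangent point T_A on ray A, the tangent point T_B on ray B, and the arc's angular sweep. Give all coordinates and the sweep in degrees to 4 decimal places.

bisector direction at 6.9361° = (0.992681,0.120762)
center distance |VC| = r/sin(θ/2) = 5.071890/sin(77.9794°) = 5.185596
C = V + |VC|·bis = (17.9360,27.4117)
T_A = V + ((C−V)·d_A)·d_A = V + 1.0800·d_A = (13.1391,25.7640)
T_B = V + ((C−V)·d_B)·d_B = V + 1.0800·d_B = (12.8840,27.8612)
sweep = 180° − θ = 24.0412°

center=(17.9360,27.4117) T_A=(13.1391,25.7640) T_B=(12.8840,27.8612) sweep=24.0412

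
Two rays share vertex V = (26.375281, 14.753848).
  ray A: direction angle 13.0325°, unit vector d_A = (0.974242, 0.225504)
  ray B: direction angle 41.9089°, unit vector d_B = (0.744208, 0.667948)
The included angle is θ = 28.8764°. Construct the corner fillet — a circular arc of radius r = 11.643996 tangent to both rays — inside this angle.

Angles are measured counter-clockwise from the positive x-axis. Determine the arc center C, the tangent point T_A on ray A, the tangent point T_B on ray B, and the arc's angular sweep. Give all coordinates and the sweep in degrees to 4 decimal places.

bisector direction at 27.4707° = (0.887247,0.461295)
center distance |VC| = r/sin(θ/2) = 11.643996/sin(14.4382°) = 46.700094
C = V + |VC|·bis = (67.8098,36.2964)
T_A = V + ((C−V)·d_A)·d_A = V + 45.2252·d_A = (70.4356,24.9523)
T_B = V + ((C−V)·d_B)·d_B = V + 45.2252·d_B = (60.0322,44.9619)
sweep = 180° − θ = 151.1236°

center=(67.8098,36.2964) T_A=(70.4356,24.9523) T_B=(60.0322,44.9619) sweep=151.1236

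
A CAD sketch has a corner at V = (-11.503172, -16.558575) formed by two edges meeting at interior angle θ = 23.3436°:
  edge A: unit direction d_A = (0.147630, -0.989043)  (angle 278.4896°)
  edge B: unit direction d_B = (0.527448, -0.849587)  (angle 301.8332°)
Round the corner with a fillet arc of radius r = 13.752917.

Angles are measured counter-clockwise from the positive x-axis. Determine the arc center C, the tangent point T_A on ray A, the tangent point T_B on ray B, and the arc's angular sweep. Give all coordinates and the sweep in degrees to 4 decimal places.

center=(11.9276,-80.3741) T_A=(-1.6747,-82.4044) T_B=(23.6119,-73.1201) sweep=156.6564

bisector direction at 290.1614° = (0.344666,-0.938725)
center distance |VC| = r/sin(θ/2) = 13.752917/sin(11.6718°) = 67.980997
C = V + |VC|·bis = (11.9276,-80.3741)
T_A = V + ((C−V)·d_A)·d_A = V + 66.5753·d_A = (-1.6747,-82.4044)
T_B = V + ((C−V)·d_B)·d_B = V + 66.5753·d_B = (23.6119,-73.1201)
sweep = 180° − θ = 156.6564°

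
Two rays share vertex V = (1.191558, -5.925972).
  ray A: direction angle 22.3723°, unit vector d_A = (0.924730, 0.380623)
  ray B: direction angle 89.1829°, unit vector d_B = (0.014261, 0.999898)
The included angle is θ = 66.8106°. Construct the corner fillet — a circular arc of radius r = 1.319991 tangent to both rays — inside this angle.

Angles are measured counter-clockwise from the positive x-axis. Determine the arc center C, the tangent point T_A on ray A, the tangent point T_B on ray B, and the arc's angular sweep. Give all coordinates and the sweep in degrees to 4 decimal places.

center=(2.5400,-3.9435) T_A=(3.0424,-5.1642) T_B=(1.2201,-3.9247) sweep=113.1894

bisector direction at 55.7776° = (0.562407,0.826861)
center distance |VC| = r/sin(θ/2) = 1.319991/sin(33.4053°) = 2.397551
C = V + |VC|·bis = (2.5400,-3.9435)
T_A = V + ((C−V)·d_A)·d_A = V + 2.0015·d_A = (3.0424,-5.1642)
T_B = V + ((C−V)·d_B)·d_B = V + 2.0015·d_B = (1.2201,-3.9247)
sweep = 180° − θ = 113.1894°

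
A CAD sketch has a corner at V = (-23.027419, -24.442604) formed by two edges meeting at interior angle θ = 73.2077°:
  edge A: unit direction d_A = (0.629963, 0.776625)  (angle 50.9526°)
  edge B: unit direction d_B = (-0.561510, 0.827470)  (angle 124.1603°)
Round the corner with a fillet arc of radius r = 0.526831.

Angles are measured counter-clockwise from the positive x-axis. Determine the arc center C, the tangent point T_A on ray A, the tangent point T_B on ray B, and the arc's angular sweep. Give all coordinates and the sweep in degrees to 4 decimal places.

center=(-22.9897,-23.5599) T_A=(-22.5806,-23.8918) T_B=(-23.4257,-23.8557) sweep=106.7923

bisector direction at 87.5565° = (0.042635,0.999091)
center distance |VC| = r/sin(θ/2) = 0.526831/sin(36.6039°) = 0.883531
C = V + |VC|·bis = (-22.9897,-23.5599)
T_A = V + ((C−V)·d_A)·d_A = V + 0.7093·d_A = (-22.5806,-23.8918)
T_B = V + ((C−V)·d_B)·d_B = V + 0.7093·d_B = (-23.4257,-23.8557)
sweep = 180° − θ = 106.7923°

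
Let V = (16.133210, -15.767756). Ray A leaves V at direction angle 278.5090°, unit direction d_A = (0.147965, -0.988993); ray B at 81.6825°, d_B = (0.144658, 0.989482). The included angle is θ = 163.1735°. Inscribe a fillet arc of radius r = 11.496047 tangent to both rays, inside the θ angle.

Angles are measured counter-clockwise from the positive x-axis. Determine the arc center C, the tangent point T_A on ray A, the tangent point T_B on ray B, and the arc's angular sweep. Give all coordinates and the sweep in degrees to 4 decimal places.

bisector direction at 0.0958° = (0.999999,0.001671)
center distance |VC| = r/sin(θ/2) = 11.496047/sin(81.5867°) = 11.621107
C = V + |VC|·bis = (27.7543,-15.7483)
T_A = V + ((C−V)·d_A)·d_A = V + 1.7003·d_A = (16.3848,-17.4493)
T_B = V + ((C−V)·d_B)·d_B = V + 1.7003·d_B = (16.3792,-14.0853)
sweep = 180° − θ = 16.8265°

center=(27.7543,-15.7483) T_A=(16.3848,-17.4493) T_B=(16.3792,-14.0853) sweep=16.8265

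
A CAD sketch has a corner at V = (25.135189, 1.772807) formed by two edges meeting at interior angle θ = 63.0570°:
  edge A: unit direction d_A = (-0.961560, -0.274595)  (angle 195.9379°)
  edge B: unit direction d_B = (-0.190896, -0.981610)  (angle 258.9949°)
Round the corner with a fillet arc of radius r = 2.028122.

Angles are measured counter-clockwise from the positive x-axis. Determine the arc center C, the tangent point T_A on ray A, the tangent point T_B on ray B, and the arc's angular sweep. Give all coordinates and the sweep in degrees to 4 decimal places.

bisector direction at 227.4664° = (-0.676022,-0.736881)
center distance |VC| = r/sin(θ/2) = 2.028122/sin(31.5285°) = 3.878436
C = V + |VC|·bis = (22.5133,-1.0851)
T_A = V + ((C−V)·d_A)·d_A = V + 3.3059·d_A = (21.9564,0.8650)
T_B = V + ((C−V)·d_B)·d_B = V + 3.3059·d_B = (24.5041,-1.4723)
sweep = 180° − θ = 116.9430°

center=(22.5133,-1.0851) T_A=(21.9564,0.8650) T_B=(24.5041,-1.4723) sweep=116.9430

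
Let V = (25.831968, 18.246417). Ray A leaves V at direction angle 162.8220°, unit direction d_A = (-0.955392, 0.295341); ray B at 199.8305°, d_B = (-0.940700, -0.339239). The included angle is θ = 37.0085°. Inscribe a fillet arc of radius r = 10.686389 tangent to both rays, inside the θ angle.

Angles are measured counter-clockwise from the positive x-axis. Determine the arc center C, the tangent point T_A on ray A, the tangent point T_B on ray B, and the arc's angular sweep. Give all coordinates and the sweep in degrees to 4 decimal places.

bisector direction at 181.3262° = (-0.999732,-0.023145)
center distance |VC| = r/sin(θ/2) = 10.686389/sin(18.5042°) = 33.671175
C = V + |VC|·bis = (-7.8302,17.4671)
T_A = V + ((C−V)·d_A)·d_A = V + 31.9304·d_A = (-4.6741,27.6768)
T_B = V + ((C−V)·d_B)·d_B = V + 31.9304·d_B = (-4.2049,7.4144)
sweep = 180° − θ = 142.9915°

center=(-7.8302,17.4671) T_A=(-4.6741,27.6768) T_B=(-4.2049,7.4144) sweep=142.9915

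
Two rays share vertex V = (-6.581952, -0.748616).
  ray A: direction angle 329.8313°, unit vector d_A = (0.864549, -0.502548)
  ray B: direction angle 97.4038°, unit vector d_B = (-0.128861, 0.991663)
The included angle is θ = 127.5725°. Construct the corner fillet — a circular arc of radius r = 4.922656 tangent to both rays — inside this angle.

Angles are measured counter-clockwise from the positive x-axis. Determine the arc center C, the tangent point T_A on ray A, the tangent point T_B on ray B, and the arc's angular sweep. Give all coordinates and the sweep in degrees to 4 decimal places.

center=(-2.0127,2.2892) T_A=(-4.4865,-1.9666) T_B=(-6.8943,1.6549) sweep=52.4275

bisector direction at 33.6175° = (0.832752,0.553647)
center distance |VC| = r/sin(θ/2) = 4.922656/sin(63.7863°) = 5.486979
C = V + |VC|·bis = (-2.0127,2.2892)
T_A = V + ((C−V)·d_A)·d_A = V + 2.4237·d_A = (-4.4865,-1.9666)
T_B = V + ((C−V)·d_B)·d_B = V + 2.4237·d_B = (-6.8943,1.6549)
sweep = 180° − θ = 52.4275°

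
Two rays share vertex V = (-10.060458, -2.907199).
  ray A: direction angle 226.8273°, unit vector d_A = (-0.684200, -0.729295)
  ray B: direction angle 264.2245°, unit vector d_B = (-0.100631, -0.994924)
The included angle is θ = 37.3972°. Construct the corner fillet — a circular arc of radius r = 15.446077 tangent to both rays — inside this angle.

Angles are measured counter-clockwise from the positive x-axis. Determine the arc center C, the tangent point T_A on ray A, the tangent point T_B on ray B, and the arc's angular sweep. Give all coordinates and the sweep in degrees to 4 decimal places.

center=(-30.0206,-46.7583) T_A=(-41.2854,-36.1901) T_B=(-14.6530,-48.3127) sweep=142.6028

bisector direction at 245.5259° = (-0.414282,-0.910149)
center distance |VC| = r/sin(θ/2) = 15.446077/sin(18.6986°) = 48.180182
C = V + |VC|·bis = (-30.0206,-46.7583)
T_A = V + ((C−V)·d_A)·d_A = V + 45.6371·d_A = (-41.2854,-36.1901)
T_B = V + ((C−V)·d_B)·d_B = V + 45.6371·d_B = (-14.6530,-48.3127)
sweep = 180° − θ = 142.6028°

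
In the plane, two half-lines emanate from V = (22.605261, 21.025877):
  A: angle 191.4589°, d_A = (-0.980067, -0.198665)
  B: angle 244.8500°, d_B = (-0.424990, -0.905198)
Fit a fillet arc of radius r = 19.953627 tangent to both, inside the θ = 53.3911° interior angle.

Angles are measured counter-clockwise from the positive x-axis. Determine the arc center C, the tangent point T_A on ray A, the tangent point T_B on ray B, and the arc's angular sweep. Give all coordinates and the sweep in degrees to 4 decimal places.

center=(-12.3208,-6.4133) T_A=(-16.2848,13.1426) T_B=(5.7412,-14.8933) sweep=126.6089

bisector direction at 218.1544° = (-0.786348,-0.617783)
center distance |VC| = r/sin(θ/2) = 19.953627/sin(26.6956°) = 44.415457
C = V + |VC|·bis = (-12.3208,-6.4133)
T_A = V + ((C−V)·d_A)·d_A = V + 39.6810·d_A = (-16.2848,13.1426)
T_B = V + ((C−V)·d_B)·d_B = V + 39.6810·d_B = (5.7412,-14.8933)
sweep = 180° − θ = 126.6089°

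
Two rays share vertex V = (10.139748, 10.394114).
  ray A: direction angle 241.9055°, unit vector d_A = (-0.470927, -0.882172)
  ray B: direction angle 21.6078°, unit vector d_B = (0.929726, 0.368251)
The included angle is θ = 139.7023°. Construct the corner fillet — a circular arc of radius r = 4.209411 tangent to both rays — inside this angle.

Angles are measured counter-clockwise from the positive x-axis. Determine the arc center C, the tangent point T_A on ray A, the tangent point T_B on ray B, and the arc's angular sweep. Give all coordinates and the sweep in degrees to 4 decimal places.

bisector direction at 311.7566° = (0.665968,-0.745980)
center distance |VC| = r/sin(θ/2) = 4.209411/sin(69.8512°) = 4.483816
C = V + |VC|·bis = (13.1258,7.0493)
T_A = V + ((C−V)·d_A)·d_A = V + 1.5445·d_A = (9.4124,9.0316)
T_B = V + ((C−V)·d_B)·d_B = V + 1.5445·d_B = (11.5757,10.9629)
sweep = 180° − θ = 40.2977°

center=(13.1258,7.0493) T_A=(9.4124,9.0316) T_B=(11.5757,10.9629) sweep=40.2977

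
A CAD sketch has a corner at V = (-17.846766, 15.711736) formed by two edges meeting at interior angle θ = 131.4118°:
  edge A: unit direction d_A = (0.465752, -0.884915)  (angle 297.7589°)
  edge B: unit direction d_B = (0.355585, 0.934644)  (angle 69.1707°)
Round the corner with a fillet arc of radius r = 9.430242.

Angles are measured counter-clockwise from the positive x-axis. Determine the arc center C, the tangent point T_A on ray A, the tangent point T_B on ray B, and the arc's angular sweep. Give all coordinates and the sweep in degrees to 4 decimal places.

bisector direction at 3.4648° = (0.998172,0.060435)
center distance |VC| = r/sin(θ/2) = 9.430242/sin(65.7059°) = 10.346467
C = V + |VC|·bis = (-7.5192,16.3370)
T_A = V + ((C−V)·d_A)·d_A = V + 4.2567·d_A = (-15.8642,11.9449)
T_B = V + ((C−V)·d_B)·d_B = V + 4.2567·d_B = (-16.3331,19.6903)
sweep = 180° − θ = 48.5882°

center=(-7.5192,16.3370) T_A=(-15.8642,11.9449) T_B=(-16.3331,19.6903) sweep=48.5882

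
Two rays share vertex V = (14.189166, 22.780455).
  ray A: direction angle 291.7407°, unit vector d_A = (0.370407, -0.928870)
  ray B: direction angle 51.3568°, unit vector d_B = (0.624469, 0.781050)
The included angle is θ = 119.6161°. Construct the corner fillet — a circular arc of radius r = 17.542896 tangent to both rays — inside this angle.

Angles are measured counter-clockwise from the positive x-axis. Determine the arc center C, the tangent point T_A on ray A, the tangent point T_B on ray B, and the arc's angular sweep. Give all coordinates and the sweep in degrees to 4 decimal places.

bisector direction at 351.5487° = (0.989141,-0.146968)
center distance |VC| = r/sin(θ/2) = 17.542896/sin(59.8081°) = 20.296162
C = V + |VC|·bis = (34.2649,19.7976)
T_A = V + ((C−V)·d_A)·d_A = V + 10.2069·d_A = (17.9699,13.2996)
T_B = V + ((C−V)·d_B)·d_B = V + 10.2069·d_B = (20.5631,30.7526)
sweep = 180° − θ = 60.3839°

center=(34.2649,19.7976) T_A=(17.9699,13.2996) T_B=(20.5631,30.7526) sweep=60.3839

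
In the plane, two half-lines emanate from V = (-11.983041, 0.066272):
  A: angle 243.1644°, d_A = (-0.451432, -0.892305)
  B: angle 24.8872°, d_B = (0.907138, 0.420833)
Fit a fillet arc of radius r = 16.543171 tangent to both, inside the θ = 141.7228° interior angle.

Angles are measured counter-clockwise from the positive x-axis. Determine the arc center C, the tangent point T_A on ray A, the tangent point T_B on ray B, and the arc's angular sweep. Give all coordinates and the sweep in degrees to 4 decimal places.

bisector direction at 314.0258° = (0.694982,-0.719027)
center distance |VC| = r/sin(θ/2) = 16.543171/sin(70.8614°) = 17.511037
C = V + |VC|·bis = (0.1868,-12.5246)
T_A = V + ((C−V)·d_A)·d_A = V + 5.7411·d_A = (-14.5747,-5.0565)
T_B = V + ((C−V)·d_B)·d_B = V + 5.7411·d_B = (-6.7751,2.4823)
sweep = 180° − θ = 38.2772°

center=(0.1868,-12.5246) T_A=(-14.5747,-5.0565) T_B=(-6.7751,2.4823) sweep=38.2772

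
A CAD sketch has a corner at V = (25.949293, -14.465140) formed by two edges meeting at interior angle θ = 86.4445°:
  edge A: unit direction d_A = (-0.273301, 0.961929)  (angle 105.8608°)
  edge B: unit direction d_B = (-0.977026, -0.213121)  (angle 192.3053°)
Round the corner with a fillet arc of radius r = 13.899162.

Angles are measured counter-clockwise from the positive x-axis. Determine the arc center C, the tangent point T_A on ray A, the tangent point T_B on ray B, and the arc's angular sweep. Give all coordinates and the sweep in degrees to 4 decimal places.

bisector direction at 149.0831° = (-0.857913,0.513795)
center distance |VC| = r/sin(θ/2) = 13.899162/sin(43.2223°) = 20.295780
C = V + |VC|·bis = (8.5373,-4.0373)
T_A = V + ((C−V)·d_A)·d_A = V + 14.7896·d_A = (21.9073,-0.2386)
T_B = V + ((C−V)·d_B)·d_B = V + 14.7896·d_B = (11.4995,-17.6171)
sweep = 180° − θ = 93.5555°

center=(8.5373,-4.0373) T_A=(21.9073,-0.2386) T_B=(11.4995,-17.6171) sweep=93.5555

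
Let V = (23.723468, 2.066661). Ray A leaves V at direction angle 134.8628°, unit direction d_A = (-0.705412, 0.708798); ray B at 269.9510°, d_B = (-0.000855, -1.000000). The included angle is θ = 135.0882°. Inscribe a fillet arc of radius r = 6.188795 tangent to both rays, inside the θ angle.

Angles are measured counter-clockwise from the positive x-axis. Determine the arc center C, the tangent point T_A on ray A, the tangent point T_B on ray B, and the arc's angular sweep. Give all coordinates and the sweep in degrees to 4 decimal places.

bisector direction at 202.4069° = (-0.924500,-0.381182)
center distance |VC| = r/sin(θ/2) = 6.188795/sin(67.5441°) = 6.696570
C = V + |VC|·bis = (17.5325,-0.4859)
T_A = V + ((C−V)·d_A)·d_A = V + 2.5579·d_A = (21.9191,3.8797)
T_B = V + ((C−V)·d_B)·d_B = V + 2.5579·d_B = (23.7213,-0.4912)
sweep = 180° − θ = 44.9118°

center=(17.5325,-0.4859) T_A=(21.9191,3.8797) T_B=(23.7213,-0.4912) sweep=44.9118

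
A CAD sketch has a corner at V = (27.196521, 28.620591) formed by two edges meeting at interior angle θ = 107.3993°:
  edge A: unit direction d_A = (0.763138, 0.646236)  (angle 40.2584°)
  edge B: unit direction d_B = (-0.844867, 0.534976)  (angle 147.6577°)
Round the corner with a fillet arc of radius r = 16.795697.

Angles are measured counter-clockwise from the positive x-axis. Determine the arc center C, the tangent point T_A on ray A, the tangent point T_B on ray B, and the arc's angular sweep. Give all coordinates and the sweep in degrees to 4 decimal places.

bisector direction at 93.9581° = (-0.069026,0.997615)
center distance |VC| = r/sin(θ/2) = 16.795697/sin(53.6996°) = 20.840282
C = V + |VC|·bis = (25.7580,49.4112)
T_A = V + ((C−V)·d_A)·d_A = V + 12.3378·d_A = (36.6120,36.5937)
T_B = V + ((C−V)·d_B)·d_B = V + 12.3378·d_B = (16.7727,35.2210)
sweep = 180° − θ = 72.6007°

center=(25.7580,49.4112) T_A=(36.6120,36.5937) T_B=(16.7727,35.2210) sweep=72.6007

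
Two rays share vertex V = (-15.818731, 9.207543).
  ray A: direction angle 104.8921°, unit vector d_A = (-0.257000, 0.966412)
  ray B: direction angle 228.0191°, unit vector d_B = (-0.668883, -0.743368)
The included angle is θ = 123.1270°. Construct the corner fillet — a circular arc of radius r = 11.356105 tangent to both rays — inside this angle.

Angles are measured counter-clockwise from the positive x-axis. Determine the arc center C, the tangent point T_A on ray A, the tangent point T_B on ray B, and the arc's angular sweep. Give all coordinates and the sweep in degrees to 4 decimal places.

center=(-28.3738,12.2320) T_A=(-17.3992,15.1506) T_B=(-19.9321,4.6361) sweep=56.8730

bisector direction at 166.4556° = (-0.972189,0.234199)
center distance |VC| = r/sin(θ/2) = 11.356105/sin(61.5635°) = 12.914271
C = V + |VC|·bis = (-28.3738,12.2320)
T_A = V + ((C−V)·d_A)·d_A = V + 6.1496·d_A = (-17.3992,15.1506)
T_B = V + ((C−V)·d_B)·d_B = V + 6.1496·d_B = (-19.9321,4.6361)
sweep = 180° − θ = 56.8730°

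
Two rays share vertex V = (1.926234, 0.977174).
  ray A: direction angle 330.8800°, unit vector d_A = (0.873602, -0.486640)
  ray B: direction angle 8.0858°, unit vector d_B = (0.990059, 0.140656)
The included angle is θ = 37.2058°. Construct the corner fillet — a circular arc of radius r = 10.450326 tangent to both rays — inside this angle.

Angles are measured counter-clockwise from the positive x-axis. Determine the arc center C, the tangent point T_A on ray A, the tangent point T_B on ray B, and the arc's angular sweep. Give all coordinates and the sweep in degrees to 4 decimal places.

center=(34.1348,-5.0023) T_A=(29.0492,-14.1317) T_B=(32.6649,5.3442) sweep=142.7942

bisector direction at 349.4829° = (0.983200,-0.182529)
center distance |VC| = r/sin(θ/2) = 10.450326/sin(18.6029°) = 32.758895
C = V + |VC|·bis = (34.1348,-5.0023)
T_A = V + ((C−V)·d_A)·d_A = V + 31.0473·d_A = (29.0492,-14.1317)
T_B = V + ((C−V)·d_B)·d_B = V + 31.0473·d_B = (32.6649,5.3442)
sweep = 180° − θ = 142.7942°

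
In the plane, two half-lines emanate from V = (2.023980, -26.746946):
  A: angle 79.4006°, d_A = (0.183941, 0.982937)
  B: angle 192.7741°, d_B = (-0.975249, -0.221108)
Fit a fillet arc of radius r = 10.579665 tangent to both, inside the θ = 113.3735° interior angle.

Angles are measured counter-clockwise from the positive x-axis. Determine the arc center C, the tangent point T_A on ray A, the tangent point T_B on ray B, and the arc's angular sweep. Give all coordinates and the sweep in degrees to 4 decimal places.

bisector direction at 136.0874° = (-0.720398,0.693561)
center distance |VC| = r/sin(θ/2) = 10.579665/sin(56.6868°) = 12.659942
C = V + |VC|·bis = (-7.0962,-17.9665)
T_A = V + ((C−V)·d_A)·d_A = V + 6.9530·d_A = (3.3029,-19.9125)
T_B = V + ((C−V)·d_B)·d_B = V + 6.9530·d_B = (-4.7570,-28.2843)
sweep = 180° − θ = 66.6265°

center=(-7.0962,-17.9665) T_A=(3.3029,-19.9125) T_B=(-4.7570,-28.2843) sweep=66.6265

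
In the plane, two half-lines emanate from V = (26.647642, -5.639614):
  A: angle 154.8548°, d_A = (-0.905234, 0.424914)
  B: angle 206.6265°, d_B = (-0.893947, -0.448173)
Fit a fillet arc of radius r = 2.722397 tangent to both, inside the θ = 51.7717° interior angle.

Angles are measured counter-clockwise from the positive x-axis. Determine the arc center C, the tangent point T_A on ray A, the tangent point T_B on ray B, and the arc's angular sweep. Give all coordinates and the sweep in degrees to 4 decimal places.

bisector direction at 180.7407° = (-0.999916,-0.012926)
center distance |VC| = r/sin(θ/2) = 2.722397/sin(25.8859°) = 6.235740
C = V + |VC|·bis = (20.4124,-5.7202)
T_A = V + ((C−V)·d_A)·d_A = V + 5.6101·d_A = (21.5692,-3.2558)
T_B = V + ((C−V)·d_B)·d_B = V + 5.6101·d_B = (21.6325,-8.1539)
sweep = 180° − θ = 128.2283°

center=(20.4124,-5.7202) T_A=(21.5692,-3.2558) T_B=(21.6325,-8.1539) sweep=128.2283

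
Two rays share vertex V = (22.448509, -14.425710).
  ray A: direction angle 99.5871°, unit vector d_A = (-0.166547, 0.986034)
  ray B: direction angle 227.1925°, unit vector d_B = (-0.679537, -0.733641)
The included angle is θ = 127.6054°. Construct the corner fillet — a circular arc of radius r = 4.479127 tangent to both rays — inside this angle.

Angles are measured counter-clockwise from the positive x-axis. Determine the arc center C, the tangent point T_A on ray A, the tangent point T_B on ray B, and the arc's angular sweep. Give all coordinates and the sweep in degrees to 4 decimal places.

bisector direction at 163.3898° = (-0.958272,0.285859)
center distance |VC| = r/sin(θ/2) = 4.479127/sin(63.8027°) = 4.991899
C = V + |VC|·bis = (17.6649,-12.9987)
T_A = V + ((C−V)·d_A)·d_A = V + 2.2037·d_A = (22.0815,-12.2527)
T_B = V + ((C−V)·d_B)·d_B = V + 2.2037·d_B = (20.9510,-16.0425)
sweep = 180° − θ = 52.3946°

center=(17.6649,-12.9987) T_A=(22.0815,-12.2527) T_B=(20.9510,-16.0425) sweep=52.3946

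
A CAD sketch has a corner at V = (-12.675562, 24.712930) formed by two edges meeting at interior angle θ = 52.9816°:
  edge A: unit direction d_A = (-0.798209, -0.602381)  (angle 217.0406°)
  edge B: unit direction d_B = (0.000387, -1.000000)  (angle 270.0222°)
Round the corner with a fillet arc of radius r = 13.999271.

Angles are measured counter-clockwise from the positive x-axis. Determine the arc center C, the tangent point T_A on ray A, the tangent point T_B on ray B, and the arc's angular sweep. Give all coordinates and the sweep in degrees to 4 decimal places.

bisector direction at 243.5314° = (-0.445707,-0.895179)
center distance |VC| = r/sin(θ/2) = 13.999271/sin(26.4908°) = 31.384692
C = V + |VC|·bis = (-26.6639,-3.3820)
T_A = V + ((C−V)·d_A)·d_A = V + 28.0895·d_A = (-35.0968,7.7924)
T_B = V + ((C−V)·d_B)·d_B = V + 28.0895·d_B = (-12.6647,-3.3766)
sweep = 180° − θ = 127.0184°

center=(-26.6639,-3.3820) T_A=(-35.0968,7.7924) T_B=(-12.6647,-3.3766) sweep=127.0184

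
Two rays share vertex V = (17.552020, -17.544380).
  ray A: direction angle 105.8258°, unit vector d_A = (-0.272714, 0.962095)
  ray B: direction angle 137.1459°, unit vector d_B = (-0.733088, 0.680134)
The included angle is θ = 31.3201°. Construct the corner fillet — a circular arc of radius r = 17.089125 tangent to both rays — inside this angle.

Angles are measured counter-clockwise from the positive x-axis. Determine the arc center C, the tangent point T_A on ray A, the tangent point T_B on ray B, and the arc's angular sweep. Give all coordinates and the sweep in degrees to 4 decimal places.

bisector direction at 121.4858° = (-0.522288,0.852769)
center distance |VC| = r/sin(θ/2) = 17.089125/sin(15.6601°) = 63.309672
C = V + |VC|·bis = (-15.5139,36.4442)
T_A = V + ((C−V)·d_A)·d_A = V + 60.9596·d_A = (0.9275,41.1046)
T_B = V + ((C−V)·d_B)·d_B = V + 60.9596·d_B = (-27.1368,23.9163)
sweep = 180° − θ = 148.6799°

center=(-15.5139,36.4442) T_A=(0.9275,41.1046) T_B=(-27.1368,23.9163) sweep=148.6799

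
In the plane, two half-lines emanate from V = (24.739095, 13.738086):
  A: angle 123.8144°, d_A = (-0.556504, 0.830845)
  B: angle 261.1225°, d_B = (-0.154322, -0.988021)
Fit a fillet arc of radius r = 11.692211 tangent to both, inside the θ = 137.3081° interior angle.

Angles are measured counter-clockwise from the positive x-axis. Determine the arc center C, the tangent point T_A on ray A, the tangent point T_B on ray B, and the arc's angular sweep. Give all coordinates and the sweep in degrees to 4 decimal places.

bisector direction at 192.4685° = (-0.976415,-0.215902)
center distance |VC| = r/sin(θ/2) = 11.692211/sin(68.6540°) = 12.553378
C = V + |VC|·bis = (12.4818,11.0278)
T_A = V + ((C−V)·d_A)·d_A = V + 4.5694·d_A = (22.1962,17.5346)
T_B = V + ((C−V)·d_B)·d_B = V + 4.5694·d_B = (24.0339,9.2234)
sweep = 180° − θ = 42.6919°

center=(12.4818,11.0278) T_A=(22.1962,17.5346) T_B=(24.0339,9.2234) sweep=42.6919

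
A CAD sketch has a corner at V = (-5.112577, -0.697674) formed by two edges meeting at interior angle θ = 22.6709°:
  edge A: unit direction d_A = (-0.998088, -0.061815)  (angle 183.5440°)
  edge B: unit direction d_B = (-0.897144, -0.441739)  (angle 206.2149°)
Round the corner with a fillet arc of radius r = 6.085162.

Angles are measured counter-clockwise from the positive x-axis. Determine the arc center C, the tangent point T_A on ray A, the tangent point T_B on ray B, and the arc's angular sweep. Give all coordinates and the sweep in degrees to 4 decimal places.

center=(-35.0339,-8.6476) T_A=(-35.4100,-2.5741) T_B=(-32.3458,-14.1069) sweep=157.3291

bisector direction at 194.8795° = (-0.966468,-0.256786)
center distance |VC| = r/sin(θ/2) = 6.085162/sin(11.3354°) = 30.959422
C = V + |VC|·bis = (-35.0339,-8.6476)
T_A = V + ((C−V)·d_A)·d_A = V + 30.3555·d_A = (-35.4100,-2.5741)
T_B = V + ((C−V)·d_B)·d_B = V + 30.3555·d_B = (-32.3458,-14.1069)
sweep = 180° − θ = 157.3291°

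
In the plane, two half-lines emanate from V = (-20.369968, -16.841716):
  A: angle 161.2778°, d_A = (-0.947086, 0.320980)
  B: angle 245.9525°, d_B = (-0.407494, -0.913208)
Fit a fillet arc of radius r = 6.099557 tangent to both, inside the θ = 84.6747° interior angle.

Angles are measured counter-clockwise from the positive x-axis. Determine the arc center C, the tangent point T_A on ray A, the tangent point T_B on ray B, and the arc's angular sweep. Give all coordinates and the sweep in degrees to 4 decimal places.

bisector direction at 203.6151° = (-0.916257,-0.400591)
center distance |VC| = r/sin(θ/2) = 6.099557/sin(42.3374°) = 9.056580
C = V + |VC|·bis = (-28.6681,-20.4697)
T_A = V + ((C−V)·d_A)·d_A = V + 6.6946·d_A = (-26.7103,-14.6929)
T_B = V + ((C−V)·d_B)·d_B = V + 6.6946·d_B = (-23.0980,-22.9552)
sweep = 180° − θ = 95.3253°

center=(-28.6681,-20.4697) T_A=(-26.7103,-14.6929) T_B=(-23.0980,-22.9552) sweep=95.3253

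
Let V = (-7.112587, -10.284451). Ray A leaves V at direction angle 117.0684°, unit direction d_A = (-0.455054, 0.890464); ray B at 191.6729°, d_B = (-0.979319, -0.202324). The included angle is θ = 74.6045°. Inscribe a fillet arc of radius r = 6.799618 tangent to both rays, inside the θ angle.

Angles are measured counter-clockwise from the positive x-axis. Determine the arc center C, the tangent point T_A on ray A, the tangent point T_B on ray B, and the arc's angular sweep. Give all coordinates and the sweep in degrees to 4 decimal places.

center=(-17.2288,-5.4312) T_A=(-11.1740,-2.3370) T_B=(-15.8531,-12.0902) sweep=105.3955

bisector direction at 154.3706° = (-0.901611,0.432548)
center distance |VC| = r/sin(θ/2) = 6.799618/sin(37.3023°) = 11.220128
C = V + |VC|·bis = (-17.2288,-5.4312)
T_A = V + ((C−V)·d_A)·d_A = V + 8.9250·d_A = (-11.1740,-2.3370)
T_B = V + ((C−V)·d_B)·d_B = V + 8.9250·d_B = (-15.8531,-12.0902)
sweep = 180° − θ = 105.3955°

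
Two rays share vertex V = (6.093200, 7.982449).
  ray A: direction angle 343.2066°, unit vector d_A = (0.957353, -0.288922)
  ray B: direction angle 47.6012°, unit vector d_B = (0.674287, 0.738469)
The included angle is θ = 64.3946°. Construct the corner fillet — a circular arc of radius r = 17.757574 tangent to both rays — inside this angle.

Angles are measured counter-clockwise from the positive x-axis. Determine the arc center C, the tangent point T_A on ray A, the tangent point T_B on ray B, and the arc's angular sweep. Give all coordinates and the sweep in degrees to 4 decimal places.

center=(38.2225,16.8347) T_A=(33.0920,-0.1656) T_B=(25.1091,28.8084) sweep=115.6054

bisector direction at 15.4039° = (0.964077,0.265622)
center distance |VC| = r/sin(θ/2) = 17.757574/sin(32.1973°) = 33.326503
C = V + |VC|·bis = (38.2225,16.8347)
T_A = V + ((C−V)·d_A)·d_A = V + 28.2015·d_A = (33.0920,-0.1656)
T_B = V + ((C−V)·d_B)·d_B = V + 28.2015·d_B = (25.1091,28.8084)
sweep = 180° − θ = 115.6054°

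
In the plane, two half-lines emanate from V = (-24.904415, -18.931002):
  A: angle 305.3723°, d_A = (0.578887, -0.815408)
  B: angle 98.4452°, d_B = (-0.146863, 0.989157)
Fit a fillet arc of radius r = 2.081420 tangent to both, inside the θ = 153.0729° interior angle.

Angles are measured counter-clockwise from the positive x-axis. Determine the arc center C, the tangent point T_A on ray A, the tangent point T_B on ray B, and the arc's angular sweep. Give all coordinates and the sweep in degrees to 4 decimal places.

center=(-22.9187,-18.1324) T_A=(-24.6160,-19.3373) T_B=(-24.9776,-18.4381) sweep=26.9271

bisector direction at 21.9087° = (0.927779,0.373129)
center distance |VC| = r/sin(θ/2) = 2.081420/sin(76.5365°) = 2.140238
C = V + |VC|·bis = (-22.9187,-18.1324)
T_A = V + ((C−V)·d_A)·d_A = V + 0.4983·d_A = (-24.6160,-19.3373)
T_B = V + ((C−V)·d_B)·d_B = V + 0.4983·d_B = (-24.9776,-18.4381)
sweep = 180° − θ = 26.9271°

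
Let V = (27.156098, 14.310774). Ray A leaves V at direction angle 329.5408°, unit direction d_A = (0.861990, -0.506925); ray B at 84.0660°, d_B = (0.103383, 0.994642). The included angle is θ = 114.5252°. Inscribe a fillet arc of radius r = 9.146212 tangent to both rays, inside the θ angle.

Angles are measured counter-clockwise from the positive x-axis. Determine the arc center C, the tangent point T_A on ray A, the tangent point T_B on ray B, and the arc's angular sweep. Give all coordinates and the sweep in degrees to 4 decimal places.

bisector direction at 26.8034° = (0.892559,0.450931)
center distance |VC| = r/sin(θ/2) = 9.146212/sin(57.2626°) = 10.873358
C = V + |VC|·bis = (36.8612,19.2139)
T_A = V + ((C−V)·d_A)·d_A = V + 5.8802·d_A = (32.2248,11.3300)
T_B = V + ((C−V)·d_B)·d_B = V + 5.8802·d_B = (27.7640,20.1595)
sweep = 180° − θ = 65.4748°

center=(36.8612,19.2139) T_A=(32.2248,11.3300) T_B=(27.7640,20.1595) sweep=65.4748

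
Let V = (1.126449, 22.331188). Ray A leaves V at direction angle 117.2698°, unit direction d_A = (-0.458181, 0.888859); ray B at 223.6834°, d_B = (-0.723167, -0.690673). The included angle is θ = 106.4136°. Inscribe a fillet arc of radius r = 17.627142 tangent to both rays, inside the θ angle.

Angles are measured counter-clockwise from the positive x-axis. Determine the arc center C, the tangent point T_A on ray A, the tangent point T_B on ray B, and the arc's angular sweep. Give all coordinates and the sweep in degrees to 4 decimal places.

center=(-20.5820,25.9731) T_A=(-4.9140,34.0495) T_B=(-8.4074,13.2257) sweep=73.5864

bisector direction at 170.4766° = (-0.986218,0.165450)
center distance |VC| = r/sin(θ/2) = 17.627142/sin(53.2068°) = 22.011848
C = V + |VC|·bis = (-20.5820,25.9731)
T_A = V + ((C−V)·d_A)·d_A = V + 13.1835·d_A = (-4.9140,34.0495)
T_B = V + ((C−V)·d_B)·d_B = V + 13.1835·d_B = (-8.4074,13.2257)
sweep = 180° − θ = 73.5864°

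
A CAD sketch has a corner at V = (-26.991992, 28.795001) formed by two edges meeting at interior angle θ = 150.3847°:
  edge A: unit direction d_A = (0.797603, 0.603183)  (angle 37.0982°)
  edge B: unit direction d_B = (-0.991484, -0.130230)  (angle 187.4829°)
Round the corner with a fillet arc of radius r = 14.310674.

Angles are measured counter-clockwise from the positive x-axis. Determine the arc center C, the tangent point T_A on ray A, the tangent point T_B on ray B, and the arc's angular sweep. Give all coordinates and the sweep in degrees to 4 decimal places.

bisector direction at 112.2906° = (-0.379304,0.925272)
center distance |VC| = r/sin(θ/2) = 14.310674/sin(75.1924°) = 14.802268
C = V + |VC|·bis = (-32.6065,42.4911)
T_A = V + ((C−V)·d_A)·d_A = V + 3.7831·d_A = (-23.9746,31.0769)
T_B = V + ((C−V)·d_B)·d_B = V + 3.7831·d_B = (-30.7429,28.3023)
sweep = 180° − θ = 29.6153°

center=(-32.6065,42.4911) T_A=(-23.9746,31.0769) T_B=(-30.7429,28.3023) sweep=29.6153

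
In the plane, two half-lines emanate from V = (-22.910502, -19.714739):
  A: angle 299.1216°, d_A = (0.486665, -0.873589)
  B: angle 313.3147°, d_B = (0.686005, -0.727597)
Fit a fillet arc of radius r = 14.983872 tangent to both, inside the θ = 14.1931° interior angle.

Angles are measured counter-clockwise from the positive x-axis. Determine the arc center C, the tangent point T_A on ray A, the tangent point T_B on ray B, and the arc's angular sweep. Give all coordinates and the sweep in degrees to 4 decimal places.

bisector direction at 306.2181° = (0.590861,-0.806773)
center distance |VC| = r/sin(θ/2) = 14.983872/sin(7.0965°) = 121.285922
C = V + |VC|·bis = (48.7527,-117.5650)
T_A = V + ((C−V)·d_A)·d_A = V + 120.3568·d_A = (35.6629,-124.8571)
T_B = V + ((C−V)·d_B)·d_B = V + 120.3568·d_B = (59.6549,-107.2860)
sweep = 180° − θ = 165.8069°

center=(48.7527,-117.5650) T_A=(35.6629,-124.8571) T_B=(59.6549,-107.2860) sweep=165.8069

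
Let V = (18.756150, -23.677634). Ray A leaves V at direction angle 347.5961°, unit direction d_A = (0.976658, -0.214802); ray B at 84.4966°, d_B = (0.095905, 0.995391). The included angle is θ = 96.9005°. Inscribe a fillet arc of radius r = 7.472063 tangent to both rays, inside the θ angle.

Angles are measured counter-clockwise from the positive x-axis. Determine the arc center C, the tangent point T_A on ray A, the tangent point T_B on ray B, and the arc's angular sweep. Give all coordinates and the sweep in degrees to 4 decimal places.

bisector direction at 36.0464° = (0.808541,0.588440)
center distance |VC| = r/sin(θ/2) = 7.472063/sin(48.4502°) = 9.984316
C = V + |VC|·bis = (26.8289,-17.8025)
T_A = V + ((C−V)·d_A)·d_A = V + 6.6223·d_A = (25.2239,-25.1001)
T_B = V + ((C−V)·d_B)·d_B = V + 6.6223·d_B = (19.3913,-17.0859)
sweep = 180° − θ = 83.0995°

center=(26.8289,-17.8025) T_A=(25.2239,-25.1001) T_B=(19.3913,-17.0859) sweep=83.0995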